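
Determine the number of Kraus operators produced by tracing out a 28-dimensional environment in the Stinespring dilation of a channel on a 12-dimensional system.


Tracing out the environment in an orthonormal basis {|i>_E} gives Kraus operators K_i = <i|_E U |0>_E.
Number of Kraus operators = dim(H_env) = d_env
= 28

28


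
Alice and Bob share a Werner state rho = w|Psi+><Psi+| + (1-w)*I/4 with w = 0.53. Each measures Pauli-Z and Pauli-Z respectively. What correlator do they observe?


|Psi+> = (|01> + |10>)/sqrt(2)
For the pure Bell state, <Z_A Z_B> = -1 (Bell-state Pauli correlator).
The maximally-mixed part I/4 has tr(I/4 * P tensor P) = 0 for any traceless Pauli P.
So <Z_A Z_B>_rho = w * (-1) + (1 - w) * 0
= 0.53 * (-1)
= -0.5300

-0.5300


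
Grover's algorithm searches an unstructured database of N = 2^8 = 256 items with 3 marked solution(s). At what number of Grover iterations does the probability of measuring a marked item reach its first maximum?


After j Grover iterations the success probability is P(j) = sin^2((2j+1)*theta), where sin(theta) = sqrt(k/N).
N = 2^8 = 256, k = 3
sin(theta) = sqrt(k/N) = 0.1082531755
theta = arcsin(sqrt(k/N)) = 0.1084657303 rad
P(j) reaches its first maximum when (2j+1)*theta is as close as possible to pi/2, i.e. j = round(pi/(4*theta) - 1/2).
pi/(4*theta) - 1/2 = 6.7410
(For comparison, the common estimate pi/4 * sqrt(N/k) = 7.2552; the exact maximiser is used here.)
Optimal iterations = 7

7


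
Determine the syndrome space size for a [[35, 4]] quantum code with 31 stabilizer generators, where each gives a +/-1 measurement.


Each stabilizer generator gives a binary (+1 or -1) measurement outcome.
With 31 independent generators:
Total syndromes = 2^31
= 2147483648

2147483648


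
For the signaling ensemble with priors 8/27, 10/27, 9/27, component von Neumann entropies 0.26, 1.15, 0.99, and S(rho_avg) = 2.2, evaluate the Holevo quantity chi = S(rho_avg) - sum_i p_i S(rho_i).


chi = S(rho) - sum_i p_i * S(rho_i)
Weighted entropy = 8/27 * 0.26 + 10/27 * 1.15 + 9/27 * 0.99
= 0.8330
chi = 2.2 - 0.8330
= 1.3670

1.3670


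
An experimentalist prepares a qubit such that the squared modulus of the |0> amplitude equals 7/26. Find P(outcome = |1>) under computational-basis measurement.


|alpha|^2 = 7/26 = 0.2692
|beta|^2 = 1 - 7/26 = 19/26 = 0.7308
P(|1>) = |beta|^2 = 0.7308

0.7308


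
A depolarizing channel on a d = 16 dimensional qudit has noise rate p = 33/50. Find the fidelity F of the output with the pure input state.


F = (1-p) + p/d
= (1 - 0.6600) + 0.6600/16
= 0.3400 + 0.0413
= 0.3812

0.3812


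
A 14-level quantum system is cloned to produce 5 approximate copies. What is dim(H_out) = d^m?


Output space = H^(tensor 5) where dim(H) = 14
dim = 14^5
= 196 (after 2 factors)
= 2744 (after 3 factors)
= 38416 (after 4 factors)
= 537824 (after 5 factors)
= 537824

537824


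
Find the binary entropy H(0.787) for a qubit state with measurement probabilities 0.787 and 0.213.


S = -p*log2(p) - (1-p)*log2(1-p)
p = 0.7870, 1-p = 0.2130
= -0.7870 * log2(0.7870) - 0.2130 * log2(0.2130)
= -(-0.2720) - (-0.4752)
= 0.7472

0.7472


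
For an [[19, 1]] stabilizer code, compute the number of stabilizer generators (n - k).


For an [[n,k]] stabilizer code:
Number of stabilizer generators = n - k
= 19 - 1
= 18

18


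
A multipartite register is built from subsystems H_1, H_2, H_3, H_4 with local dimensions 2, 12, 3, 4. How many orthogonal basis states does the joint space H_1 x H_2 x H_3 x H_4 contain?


dim(H_1 x H_2 x H_3 x H_4) = 2 * 12 * 3 * 4
= 24 * 3 * 4
= 72 * 4
= 288

288


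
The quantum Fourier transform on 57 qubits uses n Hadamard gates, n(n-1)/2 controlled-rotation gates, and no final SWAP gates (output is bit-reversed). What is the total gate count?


Hadamard gates: 57
Controlled rotations: n*(n-1)/2 = 57*56/2 = 1596
SWAP gates: 0 (omitted)
Total = 57 + 1596
= 1653

1653


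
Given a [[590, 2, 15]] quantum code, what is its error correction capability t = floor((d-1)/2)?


Code parameters: [[590, 2, 15]], distance d = 15.
Number of correctable errors = floor((d-1)/2)
= floor((15 - 1)/2)
= floor(14/2)
= 7

7


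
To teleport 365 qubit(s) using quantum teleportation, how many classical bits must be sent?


Quantum teleportation requires 2 classical bits per qubit teleported.
365 qubit(s) -> 2 * 365 = 730 classical bits

730


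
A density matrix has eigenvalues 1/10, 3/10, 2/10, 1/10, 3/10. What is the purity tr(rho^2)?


tr(rho^2) = sum of eigenvalues squared
= (1/10)^2 + (3/10)^2 + (2/10)^2 + (1/10)^2 + (3/10)^2
= (1 + 9 + 4 + 1 + 9) / 100
= 24/100
= 0.2400

0.2400


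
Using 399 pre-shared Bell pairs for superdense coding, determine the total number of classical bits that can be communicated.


Superdense coding allows 2 classical bits per shared entangled pair.
399 pair(s) -> 2 * 399 = 798 classical bits

798


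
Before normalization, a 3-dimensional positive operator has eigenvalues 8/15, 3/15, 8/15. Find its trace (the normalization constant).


tr(M) = sum of eigenvalues
= 8/15 + 3/15 + 8/15
= 19/15
= 1.2667

1.2667


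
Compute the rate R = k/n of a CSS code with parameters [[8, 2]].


Code rate R = k/n
= 2/8
= 0.2500

0.2500


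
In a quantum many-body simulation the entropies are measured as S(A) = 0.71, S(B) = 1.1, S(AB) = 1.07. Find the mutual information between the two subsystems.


I(A:B) = S(A) + S(B) - S(AB)
= 0.71 + 1.1 - 1.07
= 0.7400

0.7400


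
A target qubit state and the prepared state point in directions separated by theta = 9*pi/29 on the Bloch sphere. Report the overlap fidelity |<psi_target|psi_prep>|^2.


For states separated by angle theta on Bloch sphere:
F = cos^2(theta/2)
theta = 9*pi/29 = 0.9750
theta/2 = 0.4875
cos(theta/2) = 0.8835
F = 0.7806

0.7806


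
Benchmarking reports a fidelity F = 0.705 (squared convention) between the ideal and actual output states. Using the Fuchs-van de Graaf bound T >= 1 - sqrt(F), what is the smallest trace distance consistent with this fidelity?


Fuchs-van de Graaf (squared-fidelity convention): 1 - sqrt(F) <= T <= sqrt(1 - F).
Lower bound: T >= 1 - sqrt(F)
sqrt(F) = sqrt(0.705) = 0.8396
T >= 1 - 0.8396
T >= 0.1604

0.1604


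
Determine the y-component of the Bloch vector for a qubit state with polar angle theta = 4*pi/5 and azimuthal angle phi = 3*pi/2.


theta = 2.5133, phi = 4.7124
r_y = sin(theta)*sin(phi) = 0.5878 * -1.0000
r_y = -0.5878

-0.5878


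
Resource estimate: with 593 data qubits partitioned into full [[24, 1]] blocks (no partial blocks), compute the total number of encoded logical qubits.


Each code block uses 24 physical qubits for 1 logical qubit(s).
Number of complete blocks = floor(593 / 24) = 24
Logical qubits = 24 * 1
= 24

24


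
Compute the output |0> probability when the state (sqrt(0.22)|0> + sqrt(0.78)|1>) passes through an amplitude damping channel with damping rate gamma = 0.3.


For amplitude damping with parameter gamma on state sqrt(a)|0> + sqrt(b)|1>:
alpha^2 = 0.22, beta^2 = 0.78
P(|0>) = alpha^2 + gamma * beta^2
= 0.22 + 0.3 * 0.78
= 0.22 + 0.2340
= 0.4540

0.4540


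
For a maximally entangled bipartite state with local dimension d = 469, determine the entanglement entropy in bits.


For a maximally entangled state in d x d:
S = log2(d) = log2(469)
= 8.8734

8.8734


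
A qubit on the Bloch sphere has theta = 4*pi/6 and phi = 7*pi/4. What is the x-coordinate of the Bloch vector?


theta = 2.0944, phi = 5.4978
r_x = sin(theta)*cos(phi) = 0.8660 * 0.7071
r_x = 0.6124

0.6124


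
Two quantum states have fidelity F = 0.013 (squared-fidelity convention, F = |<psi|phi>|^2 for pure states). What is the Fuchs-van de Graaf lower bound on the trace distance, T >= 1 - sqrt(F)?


Fuchs-van de Graaf (squared-fidelity convention): 1 - sqrt(F) <= T <= sqrt(1 - F).
Lower bound: T >= 1 - sqrt(F)
sqrt(F) = sqrt(0.013) = 0.1140
T >= 1 - 0.1140
T >= 0.8860

0.8860


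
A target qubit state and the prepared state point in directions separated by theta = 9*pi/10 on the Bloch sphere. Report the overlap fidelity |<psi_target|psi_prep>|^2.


For states separated by angle theta on Bloch sphere:
F = cos^2(theta/2)
theta = 9*pi/10 = 2.8274
theta/2 = 1.4137
cos(theta/2) = 0.1564
F = 0.0245

0.0245


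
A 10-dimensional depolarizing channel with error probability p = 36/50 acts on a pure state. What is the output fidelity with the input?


F = (1-p) + p/d
= (1 - 0.7200) + 0.7200/10
= 0.2800 + 0.0720
= 0.3520

0.3520


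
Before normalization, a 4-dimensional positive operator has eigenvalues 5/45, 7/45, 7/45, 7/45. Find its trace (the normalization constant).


tr(M) = sum of eigenvalues
= 5/45 + 7/45 + 7/45 + 7/45
= 26/45
= 0.5778

0.5778


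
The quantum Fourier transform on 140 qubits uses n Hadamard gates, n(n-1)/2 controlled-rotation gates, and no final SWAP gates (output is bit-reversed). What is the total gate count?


Hadamard gates: 140
Controlled rotations: n*(n-1)/2 = 140*139/2 = 9730
SWAP gates: 0 (omitted)
Total = 140 + 9730
= 9870

9870


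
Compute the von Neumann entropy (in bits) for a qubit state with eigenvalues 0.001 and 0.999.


S = -p*log2(p) - (1-p)*log2(1-p)
p = 0.0010, 1-p = 0.9990
= -0.0010 * log2(0.0010) - 0.9990 * log2(0.9990)
= -(-0.0100) - (-0.0014)
= 0.0114

0.0114


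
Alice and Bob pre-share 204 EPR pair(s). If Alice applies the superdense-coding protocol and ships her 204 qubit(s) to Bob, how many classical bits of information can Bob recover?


Superdense coding allows 2 classical bits per shared entangled pair.
204 pair(s) -> 2 * 204 = 408 classical bits

408


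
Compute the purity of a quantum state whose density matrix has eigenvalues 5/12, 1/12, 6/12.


tr(rho^2) = sum of eigenvalues squared
= (5/12)^2 + (1/12)^2 + (6/12)^2
= (25 + 1 + 36) / 144
= 62/144
= 0.4306

0.4306


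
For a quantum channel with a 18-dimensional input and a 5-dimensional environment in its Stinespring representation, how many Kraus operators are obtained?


Tracing out the environment in an orthonormal basis {|i>_E} gives Kraus operators K_i = <i|_E U |0>_E.
Number of Kraus operators = dim(H_env) = d_env
= 5

5


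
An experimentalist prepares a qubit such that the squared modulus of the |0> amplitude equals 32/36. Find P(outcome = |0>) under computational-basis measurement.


|alpha|^2 = 32/36 = 0.8889
|beta|^2 = 1 - 32/36 = 4/36 = 0.1111
P(|0>) = |alpha|^2 = 0.8889

0.8889


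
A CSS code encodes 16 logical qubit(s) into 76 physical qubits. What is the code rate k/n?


Code rate R = k/n
= 16/76
= 0.2105

0.2105


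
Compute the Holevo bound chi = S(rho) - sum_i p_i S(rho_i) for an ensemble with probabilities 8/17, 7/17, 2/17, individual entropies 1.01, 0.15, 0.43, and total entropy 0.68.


chi = S(rho) - sum_i p_i * S(rho_i)
Weighted entropy = 8/17 * 1.01 + 7/17 * 0.15 + 2/17 * 0.43
= 0.5876
chi = 0.68 - 0.5876
= 0.0924

0.0924


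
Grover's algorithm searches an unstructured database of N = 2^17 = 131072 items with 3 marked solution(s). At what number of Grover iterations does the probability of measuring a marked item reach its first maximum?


After j Grover iterations the success probability is P(j) = sin^2((2j+1)*theta), where sin(theta) = sqrt(k/N).
N = 2^17 = 131072, k = 3
sin(theta) = sqrt(k/N) = 0.004784159654
theta = arcsin(sqrt(k/N)) = 0.004784177904 rad
P(j) reaches its first maximum when (2j+1)*theta is as close as possible to pi/2, i.e. j = round(pi/(4*theta) - 1/2).
pi/(4*theta) - 1/2 = 163.6658
(For comparison, the common estimate pi/4 * sqrt(N/k) = 164.1664; the exact maximiser is used here.)
Optimal iterations = 164

164


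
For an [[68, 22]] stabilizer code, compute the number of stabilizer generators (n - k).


For an [[n,k]] stabilizer code:
Number of stabilizer generators = n - k
= 68 - 22
= 46

46


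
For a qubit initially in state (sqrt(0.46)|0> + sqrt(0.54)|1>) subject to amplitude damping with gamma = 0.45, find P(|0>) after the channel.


For amplitude damping with parameter gamma on state sqrt(a)|0> + sqrt(b)|1>:
alpha^2 = 0.46, beta^2 = 0.54
P(|0>) = alpha^2 + gamma * beta^2
= 0.46 + 0.45 * 0.54
= 0.46 + 0.2430
= 0.7030

0.7030


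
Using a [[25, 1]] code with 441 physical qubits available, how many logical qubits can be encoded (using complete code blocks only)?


Each code block uses 25 physical qubits for 1 logical qubit(s).
Number of complete blocks = floor(441 / 25) = 17
Logical qubits = 17 * 1
= 17

17


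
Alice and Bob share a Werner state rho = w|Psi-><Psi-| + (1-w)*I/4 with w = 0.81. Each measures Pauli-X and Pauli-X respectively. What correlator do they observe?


|Psi-> = (|01> - |10>)/sqrt(2)
For the pure Bell state, <X_A X_B> = -1 (Bell-state Pauli correlator).
The maximally-mixed part I/4 has tr(I/4 * P tensor P) = 0 for any traceless Pauli P.
So <X_A X_B>_rho = w * (-1) + (1 - w) * 0
= 0.81 * (-1)
= -0.8100

-0.8100


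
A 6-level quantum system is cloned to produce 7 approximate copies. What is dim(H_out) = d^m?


Output space = H^(tensor 7) where dim(H) = 6
dim = 6^7
= 36 (after 2 factors)
= 216 (after 3 factors)
= 1296 (after 4 factors)
= 7776 (after 5 factors)
= 46656 (after 6 factors)
= 279936 (after 7 factors)
= 279936

279936


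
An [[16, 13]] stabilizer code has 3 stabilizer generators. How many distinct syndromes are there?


Each stabilizer generator gives a binary (+1 or -1) measurement outcome.
With 3 independent generators:
Total syndromes = 2^3
= 8

8


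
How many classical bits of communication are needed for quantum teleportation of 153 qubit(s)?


Quantum teleportation requires 2 classical bits per qubit teleported.
153 qubit(s) -> 2 * 153 = 306 classical bits

306


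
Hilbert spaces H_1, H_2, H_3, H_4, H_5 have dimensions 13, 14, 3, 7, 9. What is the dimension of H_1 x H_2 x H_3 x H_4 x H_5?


dim(H_1 x H_2 x H_3 x H_4 x H_5) = 13 * 14 * 3 * 7 * 9
= 182 * 3 * 7 * 9
= 546 * 7 * 9
= 3822 * 9
= 34398

34398


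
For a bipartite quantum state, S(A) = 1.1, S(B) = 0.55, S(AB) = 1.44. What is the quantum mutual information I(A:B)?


I(A:B) = S(A) + S(B) - S(AB)
= 1.1 + 0.55 - 1.44
= 0.2100

0.2100


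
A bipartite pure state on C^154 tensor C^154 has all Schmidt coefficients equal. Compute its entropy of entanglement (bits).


For a maximally entangled state in d x d:
S = log2(d) = log2(154)
= 7.2668

7.2668


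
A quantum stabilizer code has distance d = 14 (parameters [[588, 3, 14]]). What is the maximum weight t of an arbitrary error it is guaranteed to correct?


Code parameters: [[588, 3, 14]], distance d = 14.
Number of correctable errors = floor((d-1)/2)
= floor((14 - 1)/2)
= floor(13/2)
= 6

6


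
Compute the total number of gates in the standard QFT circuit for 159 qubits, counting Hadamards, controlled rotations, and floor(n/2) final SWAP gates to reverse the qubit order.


Hadamard gates: 159
Controlled rotations: n*(n-1)/2 = 159*158/2 = 12561
SWAP gates: floor(n/2) = floor(159/2) = 79
Total = 159 + 12561 + 79
= 12799

12799


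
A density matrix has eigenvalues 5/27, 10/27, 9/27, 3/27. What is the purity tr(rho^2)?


tr(rho^2) = sum of eigenvalues squared
= (5/27)^2 + (10/27)^2 + (9/27)^2 + (3/27)^2
= (25 + 100 + 81 + 9) / 729
= 215/729
= 0.2949

0.2949


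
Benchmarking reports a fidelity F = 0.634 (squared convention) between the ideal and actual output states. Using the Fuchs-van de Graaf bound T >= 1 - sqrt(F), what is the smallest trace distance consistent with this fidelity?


Fuchs-van de Graaf (squared-fidelity convention): 1 - sqrt(F) <= T <= sqrt(1 - F).
Lower bound: T >= 1 - sqrt(F)
sqrt(F) = sqrt(0.634) = 0.7962
T >= 1 - 0.7962
T >= 0.2038

0.2038


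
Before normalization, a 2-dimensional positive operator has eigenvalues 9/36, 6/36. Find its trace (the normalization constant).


tr(M) = sum of eigenvalues
= 9/36 + 6/36
= 15/36
= 0.4167

0.4167


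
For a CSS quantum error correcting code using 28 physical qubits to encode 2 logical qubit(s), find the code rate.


Code rate R = k/n
= 2/28
= 0.0714

0.0714


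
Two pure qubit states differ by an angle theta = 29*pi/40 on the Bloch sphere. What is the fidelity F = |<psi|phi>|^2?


For states separated by angle theta on Bloch sphere:
F = cos^2(theta/2)
theta = 29*pi/40 = 2.2777
theta/2 = 1.1388
cos(theta/2) = 0.4187
F = 0.1753

0.1753


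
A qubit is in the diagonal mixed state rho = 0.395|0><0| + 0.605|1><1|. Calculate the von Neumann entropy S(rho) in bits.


S = -p*log2(p) - (1-p)*log2(1-p)
p = 0.3950, 1-p = 0.6050
= -0.3950 * log2(0.3950) - 0.6050 * log2(0.6050)
= -(-0.5293) - (-0.4386)
= 0.9680

0.9680


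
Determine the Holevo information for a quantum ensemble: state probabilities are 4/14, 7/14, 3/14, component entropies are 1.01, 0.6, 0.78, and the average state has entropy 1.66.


chi = S(rho) - sum_i p_i * S(rho_i)
Weighted entropy = 4/14 * 1.01 + 7/14 * 0.6 + 3/14 * 0.78
= 0.7557
chi = 1.66 - 0.7557
= 0.9043

0.9043


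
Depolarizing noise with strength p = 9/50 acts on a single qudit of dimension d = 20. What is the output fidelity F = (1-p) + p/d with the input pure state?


F = (1-p) + p/d
= (1 - 0.1800) + 0.1800/20
= 0.8200 + 0.0090
= 0.8290

0.8290


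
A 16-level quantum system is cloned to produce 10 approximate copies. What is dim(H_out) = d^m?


Output space = H^(tensor 10) where dim(H) = 16
dim = 16^10
= 256 (after 2 factors)
= 4096 (after 3 factors)
= 65536 (after 4 factors)
= 1048576 (after 5 factors)
= 16777216 (after 6 factors)
= 268435456 (after 7 factors)
= 4294967296 (after 8 factors)
= 68719476736 (after 9 factors)
= 1099511627776 (after 10 factors)
= 1099511627776

1099511627776


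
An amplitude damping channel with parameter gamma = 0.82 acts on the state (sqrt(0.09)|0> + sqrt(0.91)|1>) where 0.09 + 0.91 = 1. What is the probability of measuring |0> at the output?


For amplitude damping with parameter gamma on state sqrt(a)|0> + sqrt(b)|1>:
alpha^2 = 0.09, beta^2 = 0.91
P(|0>) = alpha^2 + gamma * beta^2
= 0.09 + 0.82 * 0.91
= 0.09 + 0.7462
= 0.8362

0.8362


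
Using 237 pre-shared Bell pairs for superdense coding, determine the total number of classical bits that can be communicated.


Superdense coding allows 2 classical bits per shared entangled pair.
237 pair(s) -> 2 * 237 = 474 classical bits

474


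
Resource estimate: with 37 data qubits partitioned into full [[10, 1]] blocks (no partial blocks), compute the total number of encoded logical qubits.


Each code block uses 10 physical qubits for 1 logical qubit(s).
Number of complete blocks = floor(37 / 10) = 3
Logical qubits = 3 * 1
= 3

3


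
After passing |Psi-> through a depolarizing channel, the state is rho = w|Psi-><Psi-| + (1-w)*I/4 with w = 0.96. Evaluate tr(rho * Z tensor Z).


|Psi-> = (|01> - |10>)/sqrt(2)
For the pure Bell state, <Z_A Z_B> = -1 (Bell-state Pauli correlator).
The maximally-mixed part I/4 has tr(I/4 * P tensor P) = 0 for any traceless Pauli P.
So <Z_A Z_B>_rho = w * (-1) + (1 - w) * 0
= 0.96 * (-1)
= -0.9600

-0.9600


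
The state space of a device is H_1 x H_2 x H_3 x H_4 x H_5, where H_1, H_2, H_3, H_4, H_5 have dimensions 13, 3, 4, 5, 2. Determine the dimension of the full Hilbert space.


dim(H_1 x H_2 x H_3 x H_4 x H_5) = 13 * 3 * 4 * 5 * 2
= 39 * 4 * 5 * 2
= 156 * 5 * 2
= 780 * 2
= 1560

1560


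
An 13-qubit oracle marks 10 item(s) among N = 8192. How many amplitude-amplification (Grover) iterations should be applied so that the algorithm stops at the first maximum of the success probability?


After j Grover iterations the success probability is P(j) = sin^2((2j+1)*theta), where sin(theta) = sqrt(k/N).
N = 2^13 = 8192, k = 10
sin(theta) = sqrt(k/N) = 0.03493856215
theta = arcsin(sqrt(k/N)) = 0.03494567432 rad
P(j) reaches its first maximum when (2j+1)*theta is as close as possible to pi/2, i.e. j = round(pi/(4*theta) - 1/2).
pi/(4*theta) - 1/2 = 21.9748
(For comparison, the common estimate pi/4 * sqrt(N/k) = 22.4794; the exact maximiser is used here.)
Optimal iterations = 22

22


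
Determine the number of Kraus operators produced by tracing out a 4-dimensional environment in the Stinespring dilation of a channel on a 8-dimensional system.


Tracing out the environment in an orthonormal basis {|i>_E} gives Kraus operators K_i = <i|_E U |0>_E.
Number of Kraus operators = dim(H_env) = d_env
= 4

4


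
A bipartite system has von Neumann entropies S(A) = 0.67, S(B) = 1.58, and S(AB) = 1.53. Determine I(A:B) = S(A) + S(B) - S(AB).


I(A:B) = S(A) + S(B) - S(AB)
= 0.67 + 1.58 - 1.53
= 0.7200

0.7200


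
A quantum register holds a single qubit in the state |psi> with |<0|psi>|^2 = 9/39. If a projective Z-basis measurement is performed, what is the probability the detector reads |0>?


|alpha|^2 = 9/39 = 0.2308
|beta|^2 = 1 - 9/39 = 30/39 = 0.7692
P(|0>) = |alpha|^2 = 0.2308

0.2308


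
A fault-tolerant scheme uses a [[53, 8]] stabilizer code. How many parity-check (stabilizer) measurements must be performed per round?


For an [[n,k]] stabilizer code:
Number of stabilizer generators = n - k
= 53 - 8
= 45

45


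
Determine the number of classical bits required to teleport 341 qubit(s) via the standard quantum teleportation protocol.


Quantum teleportation requires 2 classical bits per qubit teleported.
341 qubit(s) -> 2 * 341 = 682 classical bits

682


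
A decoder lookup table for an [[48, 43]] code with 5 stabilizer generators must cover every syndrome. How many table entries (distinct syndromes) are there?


Each stabilizer generator gives a binary (+1 or -1) measurement outcome.
With 5 independent generators:
Total syndromes = 2^5
= 32

32


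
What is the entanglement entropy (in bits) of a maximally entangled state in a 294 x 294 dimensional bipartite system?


For a maximally entangled state in d x d:
S = log2(d) = log2(294)
= 8.1997

8.1997


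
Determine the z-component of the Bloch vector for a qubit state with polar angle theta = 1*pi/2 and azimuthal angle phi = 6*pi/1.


theta = 1.5708, phi = 18.8496
r_z = cos(theta) = 0.0000

0.0000


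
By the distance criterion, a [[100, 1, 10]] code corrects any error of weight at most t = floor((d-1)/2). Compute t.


Code parameters: [[100, 1, 10]], distance d = 10.
Number of correctable errors = floor((d-1)/2)
= floor((10 - 1)/2)
= floor(9/2)
= 4

4


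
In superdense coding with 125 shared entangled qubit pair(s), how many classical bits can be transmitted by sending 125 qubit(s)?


Superdense coding allows 2 classical bits per shared entangled pair.
125 pair(s) -> 2 * 125 = 250 classical bits

250


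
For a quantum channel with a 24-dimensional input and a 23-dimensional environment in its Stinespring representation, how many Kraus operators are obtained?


Tracing out the environment in an orthonormal basis {|i>_E} gives Kraus operators K_i = <i|_E U |0>_E.
Number of Kraus operators = dim(H_env) = d_env
= 23

23


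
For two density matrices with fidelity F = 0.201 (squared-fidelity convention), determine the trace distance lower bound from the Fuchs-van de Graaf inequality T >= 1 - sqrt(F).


Fuchs-van de Graaf (squared-fidelity convention): 1 - sqrt(F) <= T <= sqrt(1 - F).
Lower bound: T >= 1 - sqrt(F)
sqrt(F) = sqrt(0.201) = 0.4483
T >= 1 - 0.4483
T >= 0.5517

0.5517


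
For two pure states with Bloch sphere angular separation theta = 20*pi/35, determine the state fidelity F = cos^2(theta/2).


For states separated by angle theta on Bloch sphere:
F = cos^2(theta/2)
theta = 20*pi/35 = 1.7952
theta/2 = 0.8976
cos(theta/2) = 0.6235
F = 0.3887

0.3887


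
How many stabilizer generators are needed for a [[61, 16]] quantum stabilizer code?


For an [[n,k]] stabilizer code:
Number of stabilizer generators = n - k
= 61 - 16
= 45

45


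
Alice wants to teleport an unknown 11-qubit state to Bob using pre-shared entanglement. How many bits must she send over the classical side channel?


Quantum teleportation requires 2 classical bits per qubit teleported.
11 qubit(s) -> 2 * 11 = 22 classical bits

22


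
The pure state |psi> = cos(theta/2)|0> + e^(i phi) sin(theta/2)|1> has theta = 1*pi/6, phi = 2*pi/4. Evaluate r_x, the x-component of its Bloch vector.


theta = 0.5236, phi = 1.5708
r_x = sin(theta)*cos(phi) = 0.5000 * 0.0000
r_x = 0.0000

0.0000


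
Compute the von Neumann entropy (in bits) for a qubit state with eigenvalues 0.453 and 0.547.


S = -p*log2(p) - (1-p)*log2(1-p)
p = 0.4530, 1-p = 0.5470
= -0.4530 * log2(0.4530) - 0.5470 * log2(0.5470)
= -(-0.5175) - (-0.4761)
= 0.9936

0.9936


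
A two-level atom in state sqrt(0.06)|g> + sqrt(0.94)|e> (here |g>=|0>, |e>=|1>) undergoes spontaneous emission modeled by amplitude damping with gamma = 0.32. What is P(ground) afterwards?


For amplitude damping with parameter gamma on state sqrt(a)|0> + sqrt(b)|1>:
alpha^2 = 0.06, beta^2 = 0.94
P(|0>) = alpha^2 + gamma * beta^2
= 0.06 + 0.32 * 0.94
= 0.06 + 0.3008
= 0.3608

0.3608


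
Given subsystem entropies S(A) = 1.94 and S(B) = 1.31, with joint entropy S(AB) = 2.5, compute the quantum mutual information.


I(A:B) = S(A) + S(B) - S(AB)
= 1.94 + 1.31 - 2.5
= 0.7500

0.7500


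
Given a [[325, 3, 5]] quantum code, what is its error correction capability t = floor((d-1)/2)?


Code parameters: [[325, 3, 5]], distance d = 5.
Number of correctable errors = floor((d-1)/2)
= floor((5 - 1)/2)
= floor(4/2)
= 2

2


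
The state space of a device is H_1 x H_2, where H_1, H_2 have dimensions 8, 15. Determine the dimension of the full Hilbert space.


dim(H_1 x H_2) = 8 * 15
= 120

120


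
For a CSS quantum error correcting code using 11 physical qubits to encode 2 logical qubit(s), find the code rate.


Code rate R = k/n
= 2/11
= 0.1818

0.1818


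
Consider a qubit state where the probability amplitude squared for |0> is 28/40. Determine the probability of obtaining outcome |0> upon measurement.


|alpha|^2 = 28/40 = 0.7000
|beta|^2 = 1 - 28/40 = 12/40 = 0.3000
P(|0>) = |alpha|^2 = 0.7000

0.7000


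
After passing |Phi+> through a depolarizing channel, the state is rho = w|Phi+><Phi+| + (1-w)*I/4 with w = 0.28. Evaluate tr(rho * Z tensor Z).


|Phi+> = (|00> + |11>)/sqrt(2)
For the pure Bell state, <Z_A Z_B> = +1 (Bell-state Pauli correlator).
The maximally-mixed part I/4 has tr(I/4 * P tensor P) = 0 for any traceless Pauli P.
So <Z_A Z_B>_rho = w * (+1) + (1 - w) * 0
= 0.28 * (+1)
= 0.2800

0.2800


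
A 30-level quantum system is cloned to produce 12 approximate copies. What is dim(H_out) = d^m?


Output space = H^(tensor 12) where dim(H) = 30
dim = 30^12
= 900 (after 2 factors)
= 27000 (after 3 factors)
= 810000 (after 4 factors)
= 24300000 (after 5 factors)
= 729000000 (after 6 factors)
= 21870000000 (after 7 factors)
= 656100000000 (after 8 factors)
= 19683000000000 (after 9 factors)
= 590490000000000 (after 10 factors)
= 17714700000000000 (after 11 factors)
= 531441000000000000 (after 12 factors)
= 531441000000000000

531441000000000000


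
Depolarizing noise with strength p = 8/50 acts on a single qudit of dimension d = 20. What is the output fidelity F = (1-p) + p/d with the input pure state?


F = (1-p) + p/d
= (1 - 0.1600) + 0.1600/20
= 0.8400 + 0.0080
= 0.8480

0.8480


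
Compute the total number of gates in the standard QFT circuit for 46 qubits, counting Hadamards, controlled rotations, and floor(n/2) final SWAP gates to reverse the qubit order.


Hadamard gates: 46
Controlled rotations: n*(n-1)/2 = 46*45/2 = 1035
SWAP gates: floor(n/2) = floor(46/2) = 23
Total = 46 + 1035 + 23
= 1104

1104


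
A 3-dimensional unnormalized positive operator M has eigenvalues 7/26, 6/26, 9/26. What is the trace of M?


tr(M) = sum of eigenvalues
= 7/26 + 6/26 + 9/26
= 22/26
= 0.8462

0.8462


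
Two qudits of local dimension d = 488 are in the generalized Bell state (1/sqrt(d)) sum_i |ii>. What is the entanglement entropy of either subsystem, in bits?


For a maximally entangled state in d x d:
S = log2(d) = log2(488)
= 8.9307

8.9307


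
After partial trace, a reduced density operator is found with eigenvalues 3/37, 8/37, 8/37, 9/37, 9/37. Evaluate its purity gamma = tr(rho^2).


tr(rho^2) = sum of eigenvalues squared
= (3/37)^2 + (8/37)^2 + (8/37)^2 + (9/37)^2 + (9/37)^2
= (9 + 64 + 64 + 81 + 81) / 1369
= 299/1369
= 0.2184

0.2184


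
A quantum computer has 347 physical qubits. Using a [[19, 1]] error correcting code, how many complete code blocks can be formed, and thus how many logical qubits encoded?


Each code block uses 19 physical qubits for 1 logical qubit(s).
Number of complete blocks = floor(347 / 19) = 18
Logical qubits = 18 * 1
= 18

18


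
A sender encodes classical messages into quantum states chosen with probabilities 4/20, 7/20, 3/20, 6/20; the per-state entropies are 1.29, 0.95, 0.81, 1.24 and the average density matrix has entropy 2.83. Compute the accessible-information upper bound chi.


chi = S(rho) - sum_i p_i * S(rho_i)
Weighted entropy = 4/20 * 1.29 + 7/20 * 0.95 + 3/20 * 0.81 + 6/20 * 1.24
= 1.0840
chi = 2.83 - 1.0840
= 1.7460

1.7460


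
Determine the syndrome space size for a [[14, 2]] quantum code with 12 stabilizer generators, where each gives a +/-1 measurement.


Each stabilizer generator gives a binary (+1 or -1) measurement outcome.
With 12 independent generators:
Total syndromes = 2^12
= 4096

4096


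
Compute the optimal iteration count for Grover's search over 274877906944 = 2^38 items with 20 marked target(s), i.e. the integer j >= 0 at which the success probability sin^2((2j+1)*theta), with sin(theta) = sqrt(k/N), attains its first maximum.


After j Grover iterations the success probability is P(j) = sin^2((2j+1)*theta), where sin(theta) = sqrt(k/N).
N = 2^38 = 274877906944, k = 20
sin(theta) = sqrt(k/N) = 8.5299224e-06
theta = arcsin(sqrt(k/N)) = 8.5299224e-06 rad
P(j) reaches its first maximum when (2j+1)*theta is as close as possible to pi/2, i.e. j = round(pi/(4*theta) - 1/2).
pi/(4*theta) - 1/2 = 92075.1516
(For comparison, the common estimate pi/4 * sqrt(N/k) = 92075.6516; the exact maximiser is used here.)
Optimal iterations = 92075

92075


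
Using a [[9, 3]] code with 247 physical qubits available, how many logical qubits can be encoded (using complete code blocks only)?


Each code block uses 9 physical qubits for 3 logical qubit(s).
Number of complete blocks = floor(247 / 9) = 27
Logical qubits = 27 * 3
= 81

81


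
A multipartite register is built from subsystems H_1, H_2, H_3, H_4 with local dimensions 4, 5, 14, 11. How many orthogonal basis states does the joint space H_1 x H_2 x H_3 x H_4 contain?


dim(H_1 x H_2 x H_3 x H_4) = 4 * 5 * 14 * 11
= 20 * 14 * 11
= 280 * 11
= 3080

3080


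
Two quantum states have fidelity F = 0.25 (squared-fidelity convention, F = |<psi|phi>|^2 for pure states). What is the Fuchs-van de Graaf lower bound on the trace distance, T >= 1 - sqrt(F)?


Fuchs-van de Graaf (squared-fidelity convention): 1 - sqrt(F) <= T <= sqrt(1 - F).
Lower bound: T >= 1 - sqrt(F)
sqrt(F) = sqrt(0.25) = 0.5000
T >= 1 - 0.5000
T >= 0.5000

0.5000


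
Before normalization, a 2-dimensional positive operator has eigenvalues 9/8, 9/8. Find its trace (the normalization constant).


tr(M) = sum of eigenvalues
= 9/8 + 9/8
= 18/8
= 2.2500

2.2500


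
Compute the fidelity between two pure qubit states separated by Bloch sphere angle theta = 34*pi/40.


For states separated by angle theta on Bloch sphere:
F = cos^2(theta/2)
theta = 34*pi/40 = 2.6704
theta/2 = 1.3352
cos(theta/2) = 0.2334
F = 0.0545

0.0545


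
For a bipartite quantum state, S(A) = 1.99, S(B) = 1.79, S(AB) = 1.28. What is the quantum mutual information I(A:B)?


I(A:B) = S(A) + S(B) - S(AB)
= 1.99 + 1.79 - 1.28
= 2.5000

2.5000


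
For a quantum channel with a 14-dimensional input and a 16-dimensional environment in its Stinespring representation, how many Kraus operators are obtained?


Tracing out the environment in an orthonormal basis {|i>_E} gives Kraus operators K_i = <i|_E U |0>_E.
Number of Kraus operators = dim(H_env) = d_env
= 16

16


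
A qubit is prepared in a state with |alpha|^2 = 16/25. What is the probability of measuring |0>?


|alpha|^2 = 16/25 = 0.6400
|beta|^2 = 1 - 16/25 = 9/25 = 0.3600
P(|0>) = |alpha|^2 = 0.6400

0.6400


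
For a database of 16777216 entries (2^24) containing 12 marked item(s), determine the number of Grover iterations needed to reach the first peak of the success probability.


After j Grover iterations the success probability is P(j) = sin^2((2j+1)*theta), where sin(theta) = sqrt(k/N).
N = 2^24 = 16777216, k = 12
sin(theta) = sqrt(k/N) = 0.0008457279334
theta = arcsin(sqrt(k/N)) = 0.0008457280342 rad
P(j) reaches its first maximum when (2j+1)*theta is as close as possible to pi/2, i.e. j = round(pi/(4*theta) - 1/2).
pi/(4*theta) - 1/2 = 928.1652
(For comparison, the common estimate pi/4 * sqrt(N/k) = 928.6653; the exact maximiser is used here.)
Optimal iterations = 928

928


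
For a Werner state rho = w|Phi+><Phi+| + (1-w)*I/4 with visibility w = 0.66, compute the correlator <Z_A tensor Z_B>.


|Phi+> = (|00> + |11>)/sqrt(2)
For the pure Bell state, <Z_A Z_B> = +1 (Bell-state Pauli correlator).
The maximally-mixed part I/4 has tr(I/4 * P tensor P) = 0 for any traceless Pauli P.
So <Z_A Z_B>_rho = w * (+1) + (1 - w) * 0
= 0.66 * (+1)
= 0.6600

0.6600


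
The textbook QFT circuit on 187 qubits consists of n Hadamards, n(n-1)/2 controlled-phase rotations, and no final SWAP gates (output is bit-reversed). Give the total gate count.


Hadamard gates: 187
Controlled rotations: n*(n-1)/2 = 187*186/2 = 17391
SWAP gates: 0 (omitted)
Total = 187 + 17391
= 17578

17578


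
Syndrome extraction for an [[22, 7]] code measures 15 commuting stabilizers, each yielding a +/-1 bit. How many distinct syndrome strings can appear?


Each stabilizer generator gives a binary (+1 or -1) measurement outcome.
With 15 independent generators:
Total syndromes = 2^15
= 32768

32768


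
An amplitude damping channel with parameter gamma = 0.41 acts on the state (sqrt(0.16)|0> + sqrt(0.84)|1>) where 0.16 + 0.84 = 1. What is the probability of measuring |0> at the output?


For amplitude damping with parameter gamma on state sqrt(a)|0> + sqrt(b)|1>:
alpha^2 = 0.16, beta^2 = 0.84
P(|0>) = alpha^2 + gamma * beta^2
= 0.16 + 0.41 * 0.84
= 0.16 + 0.3444
= 0.5044

0.5044


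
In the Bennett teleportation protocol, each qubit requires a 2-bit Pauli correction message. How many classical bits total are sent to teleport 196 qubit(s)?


Quantum teleportation requires 2 classical bits per qubit teleported.
196 qubit(s) -> 2 * 196 = 392 classical bits

392


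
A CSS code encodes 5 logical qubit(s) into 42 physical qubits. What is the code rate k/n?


Code rate R = k/n
= 5/42
= 0.1190

0.1190


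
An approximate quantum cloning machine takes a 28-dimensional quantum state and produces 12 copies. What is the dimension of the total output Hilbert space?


Output space = H^(tensor 12) where dim(H) = 28
dim = 28^12
= 784 (after 2 factors)
= 21952 (after 3 factors)
= 614656 (after 4 factors)
= 17210368 (after 5 factors)
= 481890304 (after 6 factors)
= 13492928512 (after 7 factors)
= 377801998336 (after 8 factors)
= 10578455953408 (after 9 factors)
= 296196766695424 (after 10 factors)
= 8293509467471872 (after 11 factors)
= 232218265089212416 (after 12 factors)
= 232218265089212416

232218265089212416


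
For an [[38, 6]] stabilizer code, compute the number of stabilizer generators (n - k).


For an [[n,k]] stabilizer code:
Number of stabilizer generators = n - k
= 38 - 6
= 32

32


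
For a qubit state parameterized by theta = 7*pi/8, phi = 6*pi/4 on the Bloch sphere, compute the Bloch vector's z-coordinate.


theta = 2.7489, phi = 4.7124
r_z = cos(theta) = -0.9239

-0.9239


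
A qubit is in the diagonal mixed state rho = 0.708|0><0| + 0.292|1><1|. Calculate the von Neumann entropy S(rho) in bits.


S = -p*log2(p) - (1-p)*log2(1-p)
p = 0.7080, 1-p = 0.2920
= -0.7080 * log2(0.7080) - 0.2920 * log2(0.2920)
= -(-0.3527) - (-0.5186)
= 0.8713

0.8713


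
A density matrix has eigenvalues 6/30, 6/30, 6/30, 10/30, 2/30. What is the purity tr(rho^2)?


tr(rho^2) = sum of eigenvalues squared
= (6/30)^2 + (6/30)^2 + (6/30)^2 + (10/30)^2 + (2/30)^2
= (36 + 36 + 36 + 100 + 4) / 900
= 212/900
= 0.2356

0.2356


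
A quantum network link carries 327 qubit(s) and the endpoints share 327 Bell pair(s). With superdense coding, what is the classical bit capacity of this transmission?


Superdense coding allows 2 classical bits per shared entangled pair.
327 pair(s) -> 2 * 327 = 654 classical bits

654


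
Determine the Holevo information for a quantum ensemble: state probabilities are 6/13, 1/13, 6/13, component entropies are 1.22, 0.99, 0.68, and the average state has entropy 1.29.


chi = S(rho) - sum_i p_i * S(rho_i)
Weighted entropy = 6/13 * 1.22 + 1/13 * 0.99 + 6/13 * 0.68
= 0.9531
chi = 1.29 - 0.9531
= 0.3369

0.3369


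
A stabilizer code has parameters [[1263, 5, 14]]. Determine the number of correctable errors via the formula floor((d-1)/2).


Code parameters: [[1263, 5, 14]], distance d = 14.
Number of correctable errors = floor((d-1)/2)
= floor((14 - 1)/2)
= floor(13/2)
= 6

6


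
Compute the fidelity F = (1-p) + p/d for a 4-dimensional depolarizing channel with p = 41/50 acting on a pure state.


F = (1-p) + p/d
= (1 - 0.8200) + 0.8200/4
= 0.1800 + 0.2050
= 0.3850

0.3850


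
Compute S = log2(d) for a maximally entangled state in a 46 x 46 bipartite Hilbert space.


For a maximally entangled state in d x d:
S = log2(d) = log2(46)
= 5.5236

5.5236


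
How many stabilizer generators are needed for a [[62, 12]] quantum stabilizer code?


For an [[n,k]] stabilizer code:
Number of stabilizer generators = n - k
= 62 - 12
= 50

50


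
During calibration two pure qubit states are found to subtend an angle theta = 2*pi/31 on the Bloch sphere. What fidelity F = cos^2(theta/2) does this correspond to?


For states separated by angle theta on Bloch sphere:
F = cos^2(theta/2)
theta = 2*pi/31 = 0.2027
theta/2 = 0.1013
cos(theta/2) = 0.9949
F = 0.9898

0.9898


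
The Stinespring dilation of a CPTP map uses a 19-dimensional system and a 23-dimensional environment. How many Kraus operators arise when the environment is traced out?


Tracing out the environment in an orthonormal basis {|i>_E} gives Kraus operators K_i = <i|_E U |0>_E.
Number of Kraus operators = dim(H_env) = d_env
= 23

23


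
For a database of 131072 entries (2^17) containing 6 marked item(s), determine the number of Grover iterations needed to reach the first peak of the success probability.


After j Grover iterations the success probability is P(j) = sin^2((2j+1)*theta), where sin(theta) = sqrt(k/N).
N = 2^17 = 131072, k = 6
sin(theta) = sqrt(k/N) = 0.006765823467
theta = arcsin(sqrt(k/N)) = 0.006765875087 rad
P(j) reaches its first maximum when (2j+1)*theta is as close as possible to pi/2, i.e. j = round(pi/(4*theta) - 1/2).
pi/(4*theta) - 1/2 = 115.5823
(For comparison, the common estimate pi/4 * sqrt(N/k) = 116.0832; the exact maximiser is used here.)
Optimal iterations = 116

116


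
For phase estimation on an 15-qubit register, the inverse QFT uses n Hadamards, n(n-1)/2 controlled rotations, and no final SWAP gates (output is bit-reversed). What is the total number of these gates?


Hadamard gates: 15
Controlled rotations: n*(n-1)/2 = 15*14/2 = 105
SWAP gates: 0 (omitted)
Total = 15 + 105
= 120

120


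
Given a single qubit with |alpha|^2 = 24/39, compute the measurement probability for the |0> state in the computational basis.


|alpha|^2 = 24/39 = 0.6154
|beta|^2 = 1 - 24/39 = 15/39 = 0.3846
P(|0>) = |alpha|^2 = 0.6154

0.6154


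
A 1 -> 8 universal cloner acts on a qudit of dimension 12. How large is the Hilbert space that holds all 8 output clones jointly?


Output space = H^(tensor 8) where dim(H) = 12
dim = 12^8
= 144 (after 2 factors)
= 1728 (after 3 factors)
= 20736 (after 4 factors)
= 248832 (after 5 factors)
= 2985984 (after 6 factors)
= 35831808 (after 7 factors)
= 429981696 (after 8 factors)
= 429981696

429981696
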